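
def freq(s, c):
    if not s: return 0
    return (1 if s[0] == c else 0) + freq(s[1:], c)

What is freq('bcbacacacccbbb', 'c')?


s[0]='b' != 'c' -> 0
s[0]='c' == 'c' -> 1
s[0]='b' != 'c' -> 0
s[0]='a' != 'c' -> 0
s[0]='c' == 'c' -> 1
s[0]='a' != 'c' -> 0
s[0]='c' == 'c' -> 1
s[0]='a' != 'c' -> 0
s[0]='c' == 'c' -> 1
s[0]='c' == 'c' -> 1
s[0]='c' == 'c' -> 1
s[0]='b' != 'c' -> 0
s[0]='b' != 'c' -> 0
s[0]='b' != 'c' -> 0
Sum: 0 + 1 + 0 + 0 + 1 + 0 + 1 + 0 + 1 + 1 + 1 + 0 + 0 + 0 = 6

6


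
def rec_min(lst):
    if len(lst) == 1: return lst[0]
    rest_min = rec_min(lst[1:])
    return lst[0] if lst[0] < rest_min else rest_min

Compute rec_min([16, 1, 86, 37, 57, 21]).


rec_min([16, 1, 86, 37, 57, 21]): compare 16 with rec_min([1, 86, 37, 57, 21])
rec_min([1, 86, 37, 57, 21]): compare 1 with rec_min([86, 37, 57, 21])
rec_min([86, 37, 57, 21]): compare 86 with rec_min([37, 57, 21])
rec_min([37, 57, 21]): compare 37 with rec_min([57, 21])
rec_min([57, 21]): compare 57 with rec_min([21])
rec_min([21]) = 21  (base case)
Compare 57 with 21 -> 21
Compare 37 with 21 -> 21
Compare 86 with 21 -> 21
Compare 1 with 21 -> 1
Compare 16 with 1 -> 1

1


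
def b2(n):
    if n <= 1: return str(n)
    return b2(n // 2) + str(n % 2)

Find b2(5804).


b2(5804) = b2(2902) + '0'
b2(2902) = b2(1451) + '0'
b2(1451) = b2(725) + '1'
b2(725) = b2(362) + '1'
b2(362) = b2(181) + '0'
b2(181) = b2(90) + '1'
b2(90) = b2(45) + '0'
b2(45) = b2(22) + '1'
b2(22) = b2(11) + '0'
b2(11) = b2(5) + '1'
b2(5) = b2(2) + '1'
b2(2) = b2(1) + '0'
b2(1) = '1'  (base case)
Concatenating: '1' + '0' + '1' + '1' + '0' + '1' + '0' + '1' + '0' + '1' + '1' + '0' + '0' = '1011010101100'

1011010101100


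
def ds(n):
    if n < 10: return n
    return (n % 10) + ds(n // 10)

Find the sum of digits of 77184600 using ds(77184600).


ds(77184600) = 0 + ds(7718460)
ds(7718460) = 0 + ds(771846)
ds(771846) = 6 + ds(77184)
ds(77184) = 4 + ds(7718)
ds(7718) = 8 + ds(771)
ds(771) = 1 + ds(77)
ds(77) = 7 + ds(7)
ds(7) = 7  (base case)
Total: 0 + 0 + 6 + 4 + 8 + 1 + 7 + 7 = 33

33


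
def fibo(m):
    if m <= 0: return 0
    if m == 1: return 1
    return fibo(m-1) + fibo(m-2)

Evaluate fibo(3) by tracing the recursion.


Computing fibo(3) bottom-up:
fibo(0) = 0
fibo(1) = 1
fibo(2) = fibo(1) + fibo(0) = 1 + 0 = 1
fibo(3) = fibo(2) + fibo(1) = 1 + 1 = 2

2


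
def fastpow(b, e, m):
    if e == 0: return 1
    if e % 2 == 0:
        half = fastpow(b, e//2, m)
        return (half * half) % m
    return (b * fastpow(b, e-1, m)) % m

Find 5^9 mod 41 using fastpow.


fastpow(5, 9, 41): e is odd, compute fastpow(5, 8, 41)
  fastpow(5, 8, 41): e is even, compute fastpow(5, 4, 41)
    fastpow(5, 4, 41): e is even, compute fastpow(5, 2, 41)
      fastpow(5, 2, 41): e is even, compute fastpow(5, 1, 41)
        fastpow(5, 1, 41): e is odd, compute fastpow(5, 0, 41)
          fastpow(5, 0, 41) = 1
        (5 * 1) % 41 = 5
      half=5, (5*5) % 41 = 25
    half=25, (25*25) % 41 = 10
  half=10, (10*10) % 41 = 18
(5 * 18) % 41 = 8

8


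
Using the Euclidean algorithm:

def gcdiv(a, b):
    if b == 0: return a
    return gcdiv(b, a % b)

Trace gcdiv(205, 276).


gcdiv(205, 276) = gcdiv(276, 205)
gcdiv(276, 205) = gcdiv(205, 71)
gcdiv(205, 71) = gcdiv(71, 63)
gcdiv(71, 63) = gcdiv(63, 8)
gcdiv(63, 8) = gcdiv(8, 7)
gcdiv(8, 7) = gcdiv(7, 1)
gcdiv(7, 1) = gcdiv(1, 0)
gcdiv(1, 0) = 1  (base case)

1


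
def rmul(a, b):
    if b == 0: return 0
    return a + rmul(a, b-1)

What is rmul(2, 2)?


rmul(2, 2) = 2 + rmul(2, 1)
rmul(2, 1) = 2 + rmul(2, 0)
rmul(2, 0) = 0  (base case)
Total: 2 + 2 + 0 = 4

4


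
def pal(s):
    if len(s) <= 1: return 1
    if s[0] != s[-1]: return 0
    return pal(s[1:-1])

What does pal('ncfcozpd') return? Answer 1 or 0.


pal('ncfcozpd'): s[0]='n' != s[-1]='d' -> return 0
Result: 0 (not a palindrome)

0


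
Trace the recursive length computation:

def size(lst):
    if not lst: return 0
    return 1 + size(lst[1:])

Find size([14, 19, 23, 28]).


size([14, 19, 23, 28]) = 1 + size([19, 23, 28])
size([19, 23, 28]) = 1 + size([23, 28])
size([23, 28]) = 1 + size([28])
size([28]) = 1 + size([])
size([]) = 0  (base case)
Unwinding: 1 + 1 + 1 + 1 + 0 = 4

4


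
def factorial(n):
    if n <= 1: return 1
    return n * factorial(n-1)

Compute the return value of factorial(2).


factorial(2)
= 2 * factorial(1)
= 2 * 1
= 2

2


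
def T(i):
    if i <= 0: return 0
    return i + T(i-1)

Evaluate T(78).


T(78)
= 78 + 77 + 76 + 75 + 74 + 73 + 72 + 71 + 70 + 69 + 68 + 67 + 66 + 65 + 64 + 63 + 62 + 61 + 60 + 59 + 58 + 57 + 56 + 55 + 54 + 53 + 52 + 51 + 50 + 49 + 48 + 47 + 46 + 45 + 44 + 43 + 42 + 41 + 40 + 39 + 38 + 37 + 36 + 35 + 34 + 33 + 32 + 31 + 30 + 29 + 28 + 27 + 26 + 25 + 24 + 23 + 22 + 21 + 20 + 19 + 18 + 17 + 16 + 15 + 14 + 13 + 12 + 11 + 10 + 9 + 8 + 7 + 6 + 5 + 4 + 3 + 2 + 1 + T(0)
= 78 + 77 + 76 + 75 + 74 + 73 + 72 + 71 + 70 + 69 + 68 + 67 + 66 + 65 + 64 + 63 + 62 + 61 + 60 + 59 + 58 + 57 + 56 + 55 + 54 + 53 + 52 + 51 + 50 + 49 + 48 + 47 + 46 + 45 + 44 + 43 + 42 + 41 + 40 + 39 + 38 + 37 + 36 + 35 + 34 + 33 + 32 + 31 + 30 + 29 + 28 + 27 + 26 + 25 + 24 + 23 + 22 + 21 + 20 + 19 + 18 + 17 + 16 + 15 + 14 + 13 + 12 + 11 + 10 + 9 + 8 + 7 + 6 + 5 + 4 + 3 + 2 + 1 + 0
= 3081

3081


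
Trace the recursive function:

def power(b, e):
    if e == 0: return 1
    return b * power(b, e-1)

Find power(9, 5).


power(9, 5)
= 9 * power(9, 4)
= 9 * 9 * power(9, 3)
= 9 * 9 * 9 * power(9, 2)
= 9 * 9 * 9 * 9 * power(9, 1)
= 9 * 9 * 9 * 9 * 9 * power(9, 0)
= 9 * 9 * 9 * 9 * 9 * 1
= 59049

59049


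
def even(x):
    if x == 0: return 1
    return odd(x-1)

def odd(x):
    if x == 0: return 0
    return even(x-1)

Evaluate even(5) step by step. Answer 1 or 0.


even(5) = odd(4)
odd(4) = even(3)
even(3) = odd(2)
odd(2) = even(1)
even(1) = odd(0)
odd(0) = 0  (base case)
Result: 0

0


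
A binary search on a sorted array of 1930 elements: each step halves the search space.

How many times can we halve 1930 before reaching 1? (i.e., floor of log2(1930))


1930 / 2 = 965
965 / 2 = 482
482 / 2 = 241
241 / 2 = 120
120 / 2 = 60
60 / 2 = 30
30 / 2 = 15
15 / 2 = 7
7 / 2 = 3
3 / 2 = 1
Reached 1 after 10 halvings

10


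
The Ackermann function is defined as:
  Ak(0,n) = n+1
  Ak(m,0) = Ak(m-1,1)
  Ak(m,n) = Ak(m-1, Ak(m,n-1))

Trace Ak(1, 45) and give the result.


Ak(1, 45) = Ak(0, Ak(1, 44))
  Ak(1, 44) = Ak(0, Ak(1, 43))
    Ak(1, 43) = Ak(0, Ak(1, 42))
      Ak(1, 42) = Ak(0, Ak(1, 41))
        Ak(1, 41) = Ak(0, Ak(1, 40))
          Ak(1, 40) = Ak(0, Ak(1, 39))
          Ak(1, 39) = Ak(0, Ak(1, 38))
          Ak(1, 38) = Ak(0, Ak(1, 37))
          Ak(1, 37) = Ak(0, Ak(1, 36))
          Ak(1, 36) = Ak(0, Ak(1, 35))
          Ak(1, 35) = Ak(0, Ak(1, 34))
          Ak(1, 34) = Ak(0, Ak(1, 33))
          Ak(1, 33) = Ak(0, Ak(1, 32))
          Ak(1, 32) = Ak(0, Ak(1, 31))
          Ak(1, 31) = Ak(0, Ak(1, 30))
          Ak(1, 30) = Ak(0, Ak(1, 29))
          Ak(1, 29) = Ak(0, Ak(1, 28))
          Ak(1, 28) = Ak(0, Ak(1, 27))
          Ak(1, 27) = Ak(0, Ak(1, 26))
          Ak(1, 26) = Ak(0, Ak(1, 25))
          Ak(1, 25) = Ak(0, Ak(1, 24))
          Ak(1, 24) = Ak(0, Ak(1, 23))
          Ak(1, 23) = Ak(0, Ak(1, 22))
          Ak(1, 22) = Ak(0, Ak(1, 21))
          Ak(1, 21) = Ak(0, Ak(1, 20))
... (trace truncated)
Result: Ak(1, 45) = 47

47


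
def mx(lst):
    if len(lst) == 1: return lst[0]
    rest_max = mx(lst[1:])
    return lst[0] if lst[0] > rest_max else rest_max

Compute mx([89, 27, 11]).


mx([89, 27, 11]): compare 89 with mx([27, 11])
mx([27, 11]): compare 27 with mx([11])
mx([11]) = 11  (base case)
Compare 27 with 11 -> 27
Compare 89 with 27 -> 89

89


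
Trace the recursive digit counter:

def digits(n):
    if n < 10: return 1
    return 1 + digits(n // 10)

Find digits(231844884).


digits(231844884) = 1 + digits(23184488)
digits(23184488) = 1 + digits(2318448)
digits(2318448) = 1 + digits(231844)
digits(231844) = 1 + digits(23184)
digits(23184) = 1 + digits(2318)
digits(2318) = 1 + digits(231)
digits(231) = 1 + digits(23)
digits(23) = 1 + digits(2)
digits(2) = 1  (base case: 2 < 10)
Unwinding: 1 + 1 + 1 + 1 + 1 + 1 + 1 + 1 + 1 = 9

9


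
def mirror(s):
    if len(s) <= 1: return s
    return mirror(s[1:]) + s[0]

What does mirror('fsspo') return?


mirror('fsspo') = mirror('sspo') + 'f'
mirror('sspo') = mirror('spo') + 's'
mirror('spo') = mirror('po') + 's'
mirror('po') = mirror('o') + 'p'
mirror('o') = 'o'  (base case)
Concatenating: 'o' + 'p' + 's' + 's' + 'f' = 'opssf'

opssf


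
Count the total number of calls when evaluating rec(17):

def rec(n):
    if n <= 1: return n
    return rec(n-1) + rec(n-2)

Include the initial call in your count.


Let C(n) = total calls for rec(n)
C(0) = 1, C(1) = 1
C(2) = 1 + C(1) + C(0) = 1 + 1 + 1 = 3
C(3) = 1 + C(2) + C(1) = 1 + 3 + 1 = 5
C(4) = 1 + C(3) + C(2) = 1 + 5 + 3 = 9
C(5) = 1 + C(4) + C(3) = 1 + 9 + 5 = 15
C(6) = 1 + C(5) + C(4) = 1 + 15 + 9 = 25
C(7) = 1 + C(6) + C(5) = 1 + 25 + 15 = 41
C(8) = 1 + C(7) + C(6) = 1 + 41 + 25 = 67
C(9) = 1 + C(8) + C(7) = 1 + 67 + 41 = 109
C(10) = 1 + C(9) + C(8) = 1 + 109 + 67 = 177
C(11) = 1 + C(10) + C(9) = 1 + 177 + 109 = 287
C(12) = 1 + C(11) + C(10) = 1 + 287 + 177 = 465
C(13) = 1 + C(12) + C(11) = 1 + 465 + 287 = 753
C(14) = 1 + C(13) + C(12) = 1 + 753 + 465 = 1219
C(15) = 1 + C(14) + C(13) = 1 + 1219 + 753 = 1973
C(16) = 1 + C(15) + C(14) = 1 + 1973 + 1219 = 3193
C(17) = 1 + C(16) + C(15) = 1 + 3193 + 1973 = 5167

5167


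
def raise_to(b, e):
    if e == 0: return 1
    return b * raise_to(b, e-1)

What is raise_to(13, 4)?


raise_to(13, 4)
= 13 * raise_to(13, 3)
= 13 * 13 * raise_to(13, 2)
= 13 * 13 * 13 * raise_to(13, 1)
= 13 * 13 * 13 * 13 * raise_to(13, 0)
= 13 * 13 * 13 * 13 * 1
= 28561

28561


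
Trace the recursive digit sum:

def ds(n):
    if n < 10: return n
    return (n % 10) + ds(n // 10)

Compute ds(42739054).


ds(42739054) = 4 + ds(4273905)
ds(4273905) = 5 + ds(427390)
ds(427390) = 0 + ds(42739)
ds(42739) = 9 + ds(4273)
ds(4273) = 3 + ds(427)
ds(427) = 7 + ds(42)
ds(42) = 2 + ds(4)
ds(4) = 4  (base case)
Total: 4 + 5 + 0 + 9 + 3 + 7 + 2 + 4 = 34

34


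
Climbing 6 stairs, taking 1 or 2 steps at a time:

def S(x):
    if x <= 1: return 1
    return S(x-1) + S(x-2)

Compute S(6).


Building up from base cases:
S(0) = 1
S(1) = 1
S(2) = S(1) + S(0) = 1 + 1 = 2
S(3) = S(2) + S(1) = 2 + 1 = 3
S(4) = S(3) + S(2) = 3 + 2 = 5
S(5) = S(4) + S(3) = 5 + 3 = 8
S(6) = S(5) + S(4) = 8 + 5 = 13

13


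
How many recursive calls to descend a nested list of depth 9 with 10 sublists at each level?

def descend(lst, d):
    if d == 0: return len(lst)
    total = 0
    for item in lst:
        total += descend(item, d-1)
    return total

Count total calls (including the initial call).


At depth 0 (root): 1 call
At depth 1: each of 1 parents calls descend on 10 children = 10 calls
At depth 2: each of 10 parents calls descend on 10 children = 100 calls
At depth 3: each of 100 parents calls descend on 10 children = 1000 calls
At depth 4: each of 1000 parents calls descend on 10 children = 10000 calls
At depth 5: each of 10000 parents calls descend on 10 children = 100000 calls
At depth 6: each of 100000 parents calls descend on 10 children = 1000000 calls
At depth 7: each of 1000000 parents calls descend on 10 children = 10000000 calls
At depth 8: each of 10000000 parents calls descend on 10 children = 100000000 calls
At depth 9: each of 100000000 parents calls descend on 10 children = 1000000000 calls
Total: 1 + 10 + 100 + 1000 + 10000 + 100000 + 1000000 + 10000000 + 100000000 + 1000000000 = 1111111111

1111111111


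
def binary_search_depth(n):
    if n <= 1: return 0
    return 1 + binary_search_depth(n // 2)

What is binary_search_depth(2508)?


2508 / 2 = 1254
1254 / 2 = 627
627 / 2 = 313
313 / 2 = 156
156 / 2 = 78
78 / 2 = 39
39 / 2 = 19
19 / 2 = 9
9 / 2 = 4
4 / 2 = 2
2 / 2 = 1
Reached 1 after 11 halvings

11


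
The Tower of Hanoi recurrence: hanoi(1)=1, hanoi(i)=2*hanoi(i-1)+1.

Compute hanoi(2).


hanoi(2) = 2 * hanoi(1) + 1
hanoi(1) = 1  (base case)
hanoi(2) = 2 * 1 + 1 = 3

3


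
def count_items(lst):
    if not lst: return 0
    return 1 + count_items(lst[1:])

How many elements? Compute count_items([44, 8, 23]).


count_items([44, 8, 23]) = 1 + count_items([8, 23])
count_items([8, 23]) = 1 + count_items([23])
count_items([23]) = 1 + count_items([])
count_items([]) = 0  (base case)
Unwinding: 1 + 1 + 1 + 0 = 3

3


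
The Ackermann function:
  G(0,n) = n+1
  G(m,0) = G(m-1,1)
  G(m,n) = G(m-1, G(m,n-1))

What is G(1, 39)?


G(1, 39) = G(0, G(1, 38))
  G(1, 38) = G(0, G(1, 37))
    G(1, 37) = G(0, G(1, 36))
      G(1, 36) = G(0, G(1, 35))
        G(1, 35) = G(0, G(1, 34))
          G(1, 34) = G(0, G(1, 33))
          G(1, 33) = G(0, G(1, 32))
          G(1, 32) = G(0, G(1, 31))
          G(1, 31) = G(0, G(1, 30))
          G(1, 30) = G(0, G(1, 29))
          G(1, 29) = G(0, G(1, 28))
          G(1, 28) = G(0, G(1, 27))
          G(1, 27) = G(0, G(1, 26))
          G(1, 26) = G(0, G(1, 25))
          G(1, 25) = G(0, G(1, 24))
          G(1, 24) = G(0, G(1, 23))
          G(1, 23) = G(0, G(1, 22))
          G(1, 22) = G(0, G(1, 21))
          G(1, 21) = G(0, G(1, 20))
          G(1, 20) = G(0, G(1, 19))
          G(1, 19) = G(0, G(1, 18))
          G(1, 18) = G(0, G(1, 17))
          G(1, 17) = G(0, G(1, 16))
          G(1, 16) = G(0, G(1, 15))
          G(1, 15) = G(0, G(1, 14))
... (trace truncated)
Result: G(1, 39) = 41

41


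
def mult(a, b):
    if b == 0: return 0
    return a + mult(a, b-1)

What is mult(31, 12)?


mult(31, 12) = 31 + mult(31, 11)
mult(31, 11) = 31 + mult(31, 10)
mult(31, 10) = 31 + mult(31, 9)
mult(31, 9) = 31 + mult(31, 8)
mult(31, 8) = 31 + mult(31, 7)
mult(31, 7) = 31 + mult(31, 6)
mult(31, 6) = 31 + mult(31, 5)
mult(31, 5) = 31 + mult(31, 4)
mult(31, 4) = 31 + mult(31, 3)
mult(31, 3) = 31 + mult(31, 2)
mult(31, 2) = 31 + mult(31, 1)
mult(31, 1) = 31 + mult(31, 0)
mult(31, 0) = 0  (base case)
Total: 31 + 31 + 31 + 31 + 31 + 31 + 31 + 31 + 31 + 31 + 31 + 31 + 0 = 372

372


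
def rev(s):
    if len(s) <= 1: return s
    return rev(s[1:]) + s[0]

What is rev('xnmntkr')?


rev('xnmntkr') = rev('nmntkr') + 'x'
rev('nmntkr') = rev('mntkr') + 'n'
rev('mntkr') = rev('ntkr') + 'm'
rev('ntkr') = rev('tkr') + 'n'
rev('tkr') = rev('kr') + 't'
rev('kr') = rev('r') + 'k'
rev('r') = 'r'  (base case)
Concatenating: 'r' + 'k' + 't' + 'n' + 'm' + 'n' + 'x' = 'rktnmnx'

rktnmnx


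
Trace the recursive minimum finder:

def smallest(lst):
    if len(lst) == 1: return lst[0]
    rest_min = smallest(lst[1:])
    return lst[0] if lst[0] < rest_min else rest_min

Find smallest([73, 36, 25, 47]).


smallest([73, 36, 25, 47]): compare 73 with smallest([36, 25, 47])
smallest([36, 25, 47]): compare 36 with smallest([25, 47])
smallest([25, 47]): compare 25 with smallest([47])
smallest([47]) = 47  (base case)
Compare 25 with 47 -> 25
Compare 36 with 25 -> 25
Compare 73 with 25 -> 25

25


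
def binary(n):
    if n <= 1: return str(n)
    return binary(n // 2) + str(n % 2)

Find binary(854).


binary(854) = binary(427) + '0'
binary(427) = binary(213) + '1'
binary(213) = binary(106) + '1'
binary(106) = binary(53) + '0'
binary(53) = binary(26) + '1'
binary(26) = binary(13) + '0'
binary(13) = binary(6) + '1'
binary(6) = binary(3) + '0'
binary(3) = binary(1) + '1'
binary(1) = '1'  (base case)
Concatenating: '1' + '1' + '0' + '1' + '0' + '1' + '0' + '1' + '1' + '0' = '1101010110'

1101010110


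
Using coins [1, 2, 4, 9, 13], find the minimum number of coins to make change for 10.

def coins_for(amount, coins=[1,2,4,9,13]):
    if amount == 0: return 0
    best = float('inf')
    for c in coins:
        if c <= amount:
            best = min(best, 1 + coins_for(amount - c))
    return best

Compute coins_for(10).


Building up with DP:
coins_for(0) = 0
coins_for(1) = min(1+coins_for(0)=1+0=1) = 1
coins_for(2) = min(1+coins_for(1)=1+1=2, 1+coins_for(0)=1+0=1) = 1
coins_for(3) = min(1+coins_for(2)=1+1=2, 1+coins_for(1)=1+1=2) = 2
coins_for(4) = min(1+coins_for(3)=1+2=3, 1+coins_for(2)=1+1=2, 1+coins_for(0)=1+0=1) = 1
coins_for(5) = min(1+coins_for(4)=1+1=2, 1+coins_for(3)=1+2=3, 1+coins_for(1)=1+1=2) = 2
coins_for(6) = min(1+coins_for(5)=1+2=3, 1+coins_for(4)=1+1=2, 1+coins_for(2)=1+1=2) = 2
coins_for(7) = min(1+coins_for(6)=1+2=3, 1+coins_for(5)=1+2=3, 1+coins_for(3)=1+2=3) = 3
coins_for(8) = min(1+coins_for(7)=1+3=4, 1+coins_for(6)=1+2=3, 1+coins_for(4)=1+1=2) = 2
coins_for(9) = min(1+coins_for(8)=1+2=3, 1+coins_for(7)=1+3=4, 1+coins_for(5)=1+2=3, 1+coins_for(0)=1+0=1) = 1
coins_for(10) = min(1+coins_for(9)=1+1=2, 1+coins_for(8)=1+2=3, 1+coins_for(6)=1+2=3, 1+coins_for(1)=1+1=2) = 2

2


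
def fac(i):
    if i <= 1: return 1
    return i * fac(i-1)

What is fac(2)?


fac(2)
= 2 * fac(1)
= 2 * 1
= 2

2


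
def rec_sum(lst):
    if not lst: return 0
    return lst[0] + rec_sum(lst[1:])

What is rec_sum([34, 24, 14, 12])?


rec_sum([34, 24, 14, 12]) = 34 + rec_sum([24, 14, 12])
rec_sum([24, 14, 12]) = 24 + rec_sum([14, 12])
rec_sum([14, 12]) = 14 + rec_sum([12])
rec_sum([12]) = 12 + rec_sum([])
rec_sum([]) = 0  (base case)
Total: 34 + 24 + 14 + 12 + 0 = 84

84


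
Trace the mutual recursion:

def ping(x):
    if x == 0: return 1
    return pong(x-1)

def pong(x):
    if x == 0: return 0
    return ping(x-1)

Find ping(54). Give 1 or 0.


ping(54) = pong(53)
pong(53) = ping(52)
ping(52) = pong(51)
pong(51) = ping(50)
ping(50) = pong(49)
pong(49) = ping(48)
ping(48) = pong(47)
pong(47) = ping(46)
ping(46) = pong(45)
pong(45) = ping(44)
ping(44) = pong(43)
pong(43) = ping(42)
ping(42) = pong(41)
pong(41) = ping(40)
ping(40) = pong(39)
pong(39) = ping(38)
ping(38) = pong(37)
pong(37) = ping(36)
ping(36) = pong(35)
pong(35) = ping(34)
ping(34) = pong(33)
pong(33) = ping(32)
ping(32) = pong(31)
pong(31) = ping(30)
ping(30) = pong(29)
pong(29) = ping(28)
ping(28) = pong(27)
pong(27) = ping(26)
ping(26) = pong(25)
pong(25) = ping(24)
ping(24) = pong(23)
pong(23) = ping(22)
ping(22) = pong(21)
pong(21) = ping(20)
ping(20) = pong(19)
pong(19) = ping(18)
ping(18) = pong(17)
pong(17) = ping(16)
ping(16) = pong(15)
pong(15) = ping(14)
ping(14) = pong(13)
pong(13) = ping(12)
ping(12) = pong(11)
pong(11) = ping(10)
ping(10) = pong(9)
pong(9) = ping(8)
ping(8) = pong(7)
pong(7) = ping(6)
ping(6) = pong(5)
pong(5) = ping(4)
ping(4) = pong(3)
pong(3) = ping(2)
ping(2) = pong(1)
pong(1) = ping(0)
ping(0) = 1  (base case)
Result: 1

1


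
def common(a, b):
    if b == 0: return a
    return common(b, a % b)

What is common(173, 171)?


common(173, 171) = common(171, 2)
common(171, 2) = common(2, 1)
common(2, 1) = common(1, 0)
common(1, 0) = 1  (base case)

1


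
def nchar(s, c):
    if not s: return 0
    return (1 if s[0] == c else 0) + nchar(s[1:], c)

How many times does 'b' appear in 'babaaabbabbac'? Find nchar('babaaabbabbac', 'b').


s[0]='b' == 'b' -> 1
s[0]='a' != 'b' -> 0
s[0]='b' == 'b' -> 1
s[0]='a' != 'b' -> 0
s[0]='a' != 'b' -> 0
s[0]='a' != 'b' -> 0
s[0]='b' == 'b' -> 1
s[0]='b' == 'b' -> 1
s[0]='a' != 'b' -> 0
s[0]='b' == 'b' -> 1
s[0]='b' == 'b' -> 1
s[0]='a' != 'b' -> 0
s[0]='c' != 'b' -> 0
Sum: 1 + 0 + 1 + 0 + 0 + 0 + 1 + 1 + 0 + 1 + 1 + 0 + 0 = 6

6


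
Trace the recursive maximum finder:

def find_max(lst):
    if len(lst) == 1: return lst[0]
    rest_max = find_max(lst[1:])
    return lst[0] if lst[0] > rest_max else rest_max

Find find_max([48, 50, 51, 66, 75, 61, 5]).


find_max([48, 50, 51, 66, 75, 61, 5]): compare 48 with find_max([50, 51, 66, 75, 61, 5])
find_max([50, 51, 66, 75, 61, 5]): compare 50 with find_max([51, 66, 75, 61, 5])
find_max([51, 66, 75, 61, 5]): compare 51 with find_max([66, 75, 61, 5])
find_max([66, 75, 61, 5]): compare 66 with find_max([75, 61, 5])
find_max([75, 61, 5]): compare 75 with find_max([61, 5])
find_max([61, 5]): compare 61 with find_max([5])
find_max([5]) = 5  (base case)
Compare 61 with 5 -> 61
Compare 75 with 61 -> 75
Compare 66 with 75 -> 75
Compare 51 with 75 -> 75
Compare 50 with 75 -> 75
Compare 48 with 75 -> 75

75


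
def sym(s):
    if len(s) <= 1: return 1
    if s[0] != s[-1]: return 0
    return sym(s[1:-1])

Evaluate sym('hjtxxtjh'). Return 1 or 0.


sym('hjtxxtjh'): s[0]='h' == s[-1]='h' -> check sym('jtxxtj')
sym('jtxxtj'): s[0]='j' == s[-1]='j' -> check sym('txxt')
sym('txxt'): s[0]='t' == s[-1]='t' -> check sym('xx')
sym('xx'): s[0]='x' == s[-1]='x' -> check sym('')
sym(''): len <= 1 -> return 1  (base case)
Result: 1 (palindrome)

1


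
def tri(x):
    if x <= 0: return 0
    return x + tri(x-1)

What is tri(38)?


tri(38)
= 38 + 37 + 36 + 35 + 34 + 33 + 32 + 31 + 30 + 29 + 28 + 27 + 26 + 25 + 24 + 23 + 22 + 21 + 20 + 19 + 18 + 17 + 16 + 15 + 14 + 13 + 12 + 11 + 10 + 9 + 8 + 7 + 6 + 5 + 4 + 3 + 2 + 1 + tri(0)
= 38 + 37 + 36 + 35 + 34 + 33 + 32 + 31 + 30 + 29 + 28 + 27 + 26 + 25 + 24 + 23 + 22 + 21 + 20 + 19 + 18 + 17 + 16 + 15 + 14 + 13 + 12 + 11 + 10 + 9 + 8 + 7 + 6 + 5 + 4 + 3 + 2 + 1 + 0
= 741

741


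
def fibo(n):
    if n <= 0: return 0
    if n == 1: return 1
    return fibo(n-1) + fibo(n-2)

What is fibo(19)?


Computing fibo(19) bottom-up:
fibo(0) = 0
fibo(1) = 1
fibo(2) = fibo(1) + fibo(0) = 1 + 0 = 1
fibo(3) = fibo(2) + fibo(1) = 1 + 1 = 2
fibo(4) = fibo(3) + fibo(2) = 2 + 1 = 3
fibo(5) = fibo(4) + fibo(3) = 3 + 2 = 5
fibo(6) = fibo(5) + fibo(4) = 5 + 3 = 8
fibo(7) = fibo(6) + fibo(5) = 8 + 5 = 13
fibo(8) = fibo(7) + fibo(6) = 13 + 8 = 21
fibo(9) = fibo(8) + fibo(7) = 21 + 13 = 34
fibo(10) = fibo(9) + fibo(8) = 34 + 21 = 55
fibo(11) = fibo(10) + fibo(9) = 55 + 34 = 89
fibo(12) = fibo(11) + fibo(10) = 89 + 55 = 144
fibo(13) = fibo(12) + fibo(11) = 144 + 89 = 233
fibo(14) = fibo(13) + fibo(12) = 233 + 144 = 377
fibo(15) = fibo(14) + fibo(13) = 377 + 233 = 610
fibo(16) = fibo(15) + fibo(14) = 610 + 377 = 987
fibo(17) = fibo(16) + fibo(15) = 987 + 610 = 1597
fibo(18) = fibo(17) + fibo(16) = 1597 + 987 = 2584
fibo(19) = fibo(18) + fibo(17) = 2584 + 1597 = 4181

4181


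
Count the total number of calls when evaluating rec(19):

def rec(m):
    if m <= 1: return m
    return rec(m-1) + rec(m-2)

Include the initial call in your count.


Let C(n) = total calls for rec(n)
C(0) = 1, C(1) = 1
C(2) = 1 + C(1) + C(0) = 1 + 1 + 1 = 3
C(3) = 1 + C(2) + C(1) = 1 + 3 + 1 = 5
C(4) = 1 + C(3) + C(2) = 1 + 5 + 3 = 9
C(5) = 1 + C(4) + C(3) = 1 + 9 + 5 = 15
C(6) = 1 + C(5) + C(4) = 1 + 15 + 9 = 25
C(7) = 1 + C(6) + C(5) = 1 + 25 + 15 = 41
C(8) = 1 + C(7) + C(6) = 1 + 41 + 25 = 67
C(9) = 1 + C(8) + C(7) = 1 + 67 + 41 = 109
C(10) = 1 + C(9) + C(8) = 1 + 109 + 67 = 177
C(11) = 1 + C(10) + C(9) = 1 + 177 + 109 = 287
C(12) = 1 + C(11) + C(10) = 1 + 287 + 177 = 465
C(13) = 1 + C(12) + C(11) = 1 + 465 + 287 = 753
C(14) = 1 + C(13) + C(12) = 1 + 753 + 465 = 1219
C(15) = 1 + C(14) + C(13) = 1 + 1219 + 753 = 1973
C(16) = 1 + C(15) + C(14) = 1 + 1973 + 1219 = 3193
C(17) = 1 + C(16) + C(15) = 1 + 3193 + 1973 = 5167
C(18) = 1 + C(17) + C(16) = 1 + 5167 + 3193 = 8361
C(19) = 1 + C(18) + C(17) = 1 + 8361 + 5167 = 13529

13529


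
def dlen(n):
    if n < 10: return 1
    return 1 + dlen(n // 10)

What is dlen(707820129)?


dlen(707820129) = 1 + dlen(70782012)
dlen(70782012) = 1 + dlen(7078201)
dlen(7078201) = 1 + dlen(707820)
dlen(707820) = 1 + dlen(70782)
dlen(70782) = 1 + dlen(7078)
dlen(7078) = 1 + dlen(707)
dlen(707) = 1 + dlen(70)
dlen(70) = 1 + dlen(7)
dlen(7) = 1  (base case: 7 < 10)
Unwinding: 1 + 1 + 1 + 1 + 1 + 1 + 1 + 1 + 1 = 9

9


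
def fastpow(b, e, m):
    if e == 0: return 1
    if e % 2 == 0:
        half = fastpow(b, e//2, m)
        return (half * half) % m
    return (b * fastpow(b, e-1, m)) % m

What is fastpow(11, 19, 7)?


fastpow(11, 19, 7): e is odd, compute fastpow(11, 18, 7)
  fastpow(11, 18, 7): e is even, compute fastpow(11, 9, 7)
    fastpow(11, 9, 7): e is odd, compute fastpow(11, 8, 7)
      fastpow(11, 8, 7): e is even, compute fastpow(11, 4, 7)
        fastpow(11, 4, 7): e is even, compute fastpow(11, 2, 7)
          fastpow(11, 2, 7): e is even, compute fastpow(11, 1, 7)
          fastpow(11, 1, 7): e is odd, compute fastpow(11, 0, 7)
          fastpow(11, 0, 7) = 1
          (11 * 1) % 7 = 4
          half=4, (4*4) % 7 = 2
        half=2, (2*2) % 7 = 4
      half=4, (4*4) % 7 = 2
    (11 * 2) % 7 = 1
  half=1, (1*1) % 7 = 1
(11 * 1) % 7 = 4

4


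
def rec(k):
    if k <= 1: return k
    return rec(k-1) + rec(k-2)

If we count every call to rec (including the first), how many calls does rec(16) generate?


Let C(n) = total calls for rec(n)
C(0) = 1, C(1) = 1
C(2) = 1 + C(1) + C(0) = 1 + 1 + 1 = 3
C(3) = 1 + C(2) + C(1) = 1 + 3 + 1 = 5
C(4) = 1 + C(3) + C(2) = 1 + 5 + 3 = 9
C(5) = 1 + C(4) + C(3) = 1 + 9 + 5 = 15
C(6) = 1 + C(5) + C(4) = 1 + 15 + 9 = 25
C(7) = 1 + C(6) + C(5) = 1 + 25 + 15 = 41
C(8) = 1 + C(7) + C(6) = 1 + 41 + 25 = 67
C(9) = 1 + C(8) + C(7) = 1 + 67 + 41 = 109
C(10) = 1 + C(9) + C(8) = 1 + 109 + 67 = 177
C(11) = 1 + C(10) + C(9) = 1 + 177 + 109 = 287
C(12) = 1 + C(11) + C(10) = 1 + 287 + 177 = 465
C(13) = 1 + C(12) + C(11) = 1 + 465 + 287 = 753
C(14) = 1 + C(13) + C(12) = 1 + 753 + 465 = 1219
C(15) = 1 + C(14) + C(13) = 1 + 1219 + 753 = 1973
C(16) = 1 + C(15) + C(14) = 1 + 1973 + 1219 = 3193

3193


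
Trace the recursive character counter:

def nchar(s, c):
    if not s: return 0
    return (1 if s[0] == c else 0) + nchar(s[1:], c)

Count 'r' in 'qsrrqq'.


s[0]='q' != 'r' -> 0
s[0]='s' != 'r' -> 0
s[0]='r' == 'r' -> 1
s[0]='r' == 'r' -> 1
s[0]='q' != 'r' -> 0
s[0]='q' != 'r' -> 0
Sum: 0 + 0 + 1 + 1 + 0 + 0 = 2

2


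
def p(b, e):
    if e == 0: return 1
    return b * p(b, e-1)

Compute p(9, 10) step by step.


p(9, 10)
= 9 * p(9, 9)
= 9 * 9 * p(9, 8)
= 9 * 9 * 9 * p(9, 7)
= 9 * 9 * 9 * 9 * p(9, 6)
= 9 * 9 * 9 * 9 * 9 * p(9, 5)
= 9 * 9 * 9 * 9 * 9 * 9 * p(9, 4)
= 9 * 9 * 9 * 9 * 9 * 9 * 9 * p(9, 3)
= 9 * 9 * 9 * 9 * 9 * 9 * 9 * 9 * p(9, 2)
= 9 * 9 * 9 * 9 * 9 * 9 * 9 * 9 * 9 * p(9, 1)
= 9 * 9 * 9 * 9 * 9 * 9 * 9 * 9 * 9 * 9 * p(9, 0)
= 9 * 9 * 9 * 9 * 9 * 9 * 9 * 9 * 9 * 9 * 1
= 3486784401

3486784401


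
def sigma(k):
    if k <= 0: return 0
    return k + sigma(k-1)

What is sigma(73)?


sigma(73)
= 73 + 72 + 71 + 70 + 69 + 68 + 67 + 66 + 65 + 64 + 63 + 62 + 61 + 60 + 59 + 58 + 57 + 56 + 55 + 54 + 53 + 52 + 51 + 50 + 49 + 48 + 47 + 46 + 45 + 44 + 43 + 42 + 41 + 40 + 39 + 38 + 37 + 36 + 35 + 34 + 33 + 32 + 31 + 30 + 29 + 28 + 27 + 26 + 25 + 24 + 23 + 22 + 21 + 20 + 19 + 18 + 17 + 16 + 15 + 14 + 13 + 12 + 11 + 10 + 9 + 8 + 7 + 6 + 5 + 4 + 3 + 2 + 1 + sigma(0)
= 73 + 72 + 71 + 70 + 69 + 68 + 67 + 66 + 65 + 64 + 63 + 62 + 61 + 60 + 59 + 58 + 57 + 56 + 55 + 54 + 53 + 52 + 51 + 50 + 49 + 48 + 47 + 46 + 45 + 44 + 43 + 42 + 41 + 40 + 39 + 38 + 37 + 36 + 35 + 34 + 33 + 32 + 31 + 30 + 29 + 28 + 27 + 26 + 25 + 24 + 23 + 22 + 21 + 20 + 19 + 18 + 17 + 16 + 15 + 14 + 13 + 12 + 11 + 10 + 9 + 8 + 7 + 6 + 5 + 4 + 3 + 2 + 1 + 0
= 2701

2701


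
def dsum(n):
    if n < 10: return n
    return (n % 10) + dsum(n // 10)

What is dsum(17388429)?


dsum(17388429) = 9 + dsum(1738842)
dsum(1738842) = 2 + dsum(173884)
dsum(173884) = 4 + dsum(17388)
dsum(17388) = 8 + dsum(1738)
dsum(1738) = 8 + dsum(173)
dsum(173) = 3 + dsum(17)
dsum(17) = 7 + dsum(1)
dsum(1) = 1  (base case)
Total: 9 + 2 + 4 + 8 + 8 + 3 + 7 + 1 = 42

42


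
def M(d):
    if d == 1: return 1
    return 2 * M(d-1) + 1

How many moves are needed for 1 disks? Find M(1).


M(1) = 1  (base case)

1


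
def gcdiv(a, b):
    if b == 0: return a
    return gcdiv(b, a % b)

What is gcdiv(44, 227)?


gcdiv(44, 227) = gcdiv(227, 44)
gcdiv(227, 44) = gcdiv(44, 7)
gcdiv(44, 7) = gcdiv(7, 2)
gcdiv(7, 2) = gcdiv(2, 1)
gcdiv(2, 1) = gcdiv(1, 0)
gcdiv(1, 0) = 1  (base case)

1


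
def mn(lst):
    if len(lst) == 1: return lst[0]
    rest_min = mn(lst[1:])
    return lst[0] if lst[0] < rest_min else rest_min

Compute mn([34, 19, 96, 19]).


mn([34, 19, 96, 19]): compare 34 with mn([19, 96, 19])
mn([19, 96, 19]): compare 19 with mn([96, 19])
mn([96, 19]): compare 96 with mn([19])
mn([19]) = 19  (base case)
Compare 96 with 19 -> 19
Compare 19 with 19 -> 19
Compare 34 with 19 -> 19

19


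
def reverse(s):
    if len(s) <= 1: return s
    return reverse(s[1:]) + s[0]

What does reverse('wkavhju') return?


reverse('wkavhju') = reverse('kavhju') + 'w'
reverse('kavhju') = reverse('avhju') + 'k'
reverse('avhju') = reverse('vhju') + 'a'
reverse('vhju') = reverse('hju') + 'v'
reverse('hju') = reverse('ju') + 'h'
reverse('ju') = reverse('u') + 'j'
reverse('u') = 'u'  (base case)
Concatenating: 'u' + 'j' + 'h' + 'v' + 'a' + 'k' + 'w' = 'ujhvakw'

ujhvakw


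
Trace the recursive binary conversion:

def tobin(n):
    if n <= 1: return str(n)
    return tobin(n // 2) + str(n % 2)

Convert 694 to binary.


tobin(694) = tobin(347) + '0'
tobin(347) = tobin(173) + '1'
tobin(173) = tobin(86) + '1'
tobin(86) = tobin(43) + '0'
tobin(43) = tobin(21) + '1'
tobin(21) = tobin(10) + '1'
tobin(10) = tobin(5) + '0'
tobin(5) = tobin(2) + '1'
tobin(2) = tobin(1) + '0'
tobin(1) = '1'  (base case)
Concatenating: '1' + '0' + '1' + '0' + '1' + '1' + '0' + '1' + '1' + '0' = '1010110110'

1010110110


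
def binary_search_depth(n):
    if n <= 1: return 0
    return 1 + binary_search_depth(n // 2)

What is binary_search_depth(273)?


273 / 2 = 136
136 / 2 = 68
68 / 2 = 34
34 / 2 = 17
17 / 2 = 8
8 / 2 = 4
4 / 2 = 2
2 / 2 = 1
Reached 1 after 8 halvings

8


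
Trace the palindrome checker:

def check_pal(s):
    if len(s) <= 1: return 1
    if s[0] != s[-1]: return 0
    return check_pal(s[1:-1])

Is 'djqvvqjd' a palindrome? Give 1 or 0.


check_pal('djqvvqjd'): s[0]='d' == s[-1]='d' -> check check_pal('jqvvqj')
check_pal('jqvvqj'): s[0]='j' == s[-1]='j' -> check check_pal('qvvq')
check_pal('qvvq'): s[0]='q' == s[-1]='q' -> check check_pal('vv')
check_pal('vv'): s[0]='v' == s[-1]='v' -> check check_pal('')
check_pal(''): len <= 1 -> return 1  (base case)
Result: 1 (palindrome)

1


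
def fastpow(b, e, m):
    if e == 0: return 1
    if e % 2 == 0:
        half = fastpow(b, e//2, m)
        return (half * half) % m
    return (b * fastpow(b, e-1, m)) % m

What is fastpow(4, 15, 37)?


fastpow(4, 15, 37): e is odd, compute fastpow(4, 14, 37)
  fastpow(4, 14, 37): e is even, compute fastpow(4, 7, 37)
    fastpow(4, 7, 37): e is odd, compute fastpow(4, 6, 37)
      fastpow(4, 6, 37): e is even, compute fastpow(4, 3, 37)
        fastpow(4, 3, 37): e is odd, compute fastpow(4, 2, 37)
          fastpow(4, 2, 37): e is even, compute fastpow(4, 1, 37)
          fastpow(4, 1, 37): e is odd, compute fastpow(4, 0, 37)
          fastpow(4, 0, 37) = 1
          (4 * 1) % 37 = 4
          half=4, (4*4) % 37 = 16
        (4 * 16) % 37 = 27
      half=27, (27*27) % 37 = 26
    (4 * 26) % 37 = 30
  half=30, (30*30) % 37 = 12
(4 * 12) % 37 = 11

11


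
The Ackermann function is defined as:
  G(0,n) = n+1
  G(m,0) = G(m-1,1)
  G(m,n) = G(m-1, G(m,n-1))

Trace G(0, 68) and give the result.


G(0, 68) = 69
Result: G(0, 68) = 69

69


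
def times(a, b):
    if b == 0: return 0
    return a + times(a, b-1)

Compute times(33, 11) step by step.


times(33, 11) = 33 + times(33, 10)
times(33, 10) = 33 + times(33, 9)
times(33, 9) = 33 + times(33, 8)
times(33, 8) = 33 + times(33, 7)
times(33, 7) = 33 + times(33, 6)
times(33, 6) = 33 + times(33, 5)
times(33, 5) = 33 + times(33, 4)
times(33, 4) = 33 + times(33, 3)
times(33, 3) = 33 + times(33, 2)
times(33, 2) = 33 + times(33, 1)
times(33, 1) = 33 + times(33, 0)
times(33, 0) = 0  (base case)
Total: 33 + 33 + 33 + 33 + 33 + 33 + 33 + 33 + 33 + 33 + 33 + 0 = 363

363


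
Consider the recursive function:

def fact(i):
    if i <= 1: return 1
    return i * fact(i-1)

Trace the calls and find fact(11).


fact(11)
= 11 * fact(10)
= 11 * 10 * fact(9)
= 11 * 10 * 9 * fact(8)
= 11 * 10 * 9 * 8 * fact(7)
= 11 * 10 * 9 * 8 * 7 * fact(6)
= 11 * 10 * 9 * 8 * 7 * 6 * fact(5)
= 11 * 10 * 9 * 8 * 7 * 6 * 5 * fact(4)
= 11 * 10 * 9 * 8 * 7 * 6 * 5 * 4 * fact(3)
= 11 * 10 * 9 * 8 * 7 * 6 * 5 * 4 * 3 * fact(2)
= 11 * 10 * 9 * 8 * 7 * 6 * 5 * 4 * 3 * 2 * fact(1)
= 11 * 10 * 9 * 8 * 7 * 6 * 5 * 4 * 3 * 2 * 1
= 39916800

39916800


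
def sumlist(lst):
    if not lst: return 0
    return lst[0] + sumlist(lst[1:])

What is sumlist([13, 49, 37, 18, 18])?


sumlist([13, 49, 37, 18, 18]) = 13 + sumlist([49, 37, 18, 18])
sumlist([49, 37, 18, 18]) = 49 + sumlist([37, 18, 18])
sumlist([37, 18, 18]) = 37 + sumlist([18, 18])
sumlist([18, 18]) = 18 + sumlist([18])
sumlist([18]) = 18 + sumlist([])
sumlist([]) = 0  (base case)
Total: 13 + 49 + 37 + 18 + 18 + 0 = 135

135


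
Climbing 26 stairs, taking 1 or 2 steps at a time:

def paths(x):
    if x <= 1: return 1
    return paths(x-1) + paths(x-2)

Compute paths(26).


Building up from base cases:
paths(0) = 1
paths(1) = 1
paths(2) = paths(1) + paths(0) = 1 + 1 = 2
paths(3) = paths(2) + paths(1) = 2 + 1 = 3
paths(4) = paths(3) + paths(2) = 3 + 2 = 5
paths(5) = paths(4) + paths(3) = 5 + 3 = 8
paths(6) = paths(5) + paths(4) = 8 + 5 = 13
paths(7) = paths(6) + paths(5) = 13 + 8 = 21
paths(8) = paths(7) + paths(6) = 21 + 13 = 34
paths(9) = paths(8) + paths(7) = 34 + 21 = 55
paths(10) = paths(9) + paths(8) = 55 + 34 = 89
paths(11) = paths(10) + paths(9) = 89 + 55 = 144
paths(12) = paths(11) + paths(10) = 144 + 89 = 233
paths(13) = paths(12) + paths(11) = 233 + 144 = 377
paths(14) = paths(13) + paths(12) = 377 + 233 = 610
paths(15) = paths(14) + paths(13) = 610 + 377 = 987
paths(16) = paths(15) + paths(14) = 987 + 610 = 1597
paths(17) = paths(16) + paths(15) = 1597 + 987 = 2584
paths(18) = paths(17) + paths(16) = 2584 + 1597 = 4181
paths(19) = paths(18) + paths(17) = 4181 + 2584 = 6765
paths(20) = paths(19) + paths(18) = 6765 + 4181 = 10946
paths(21) = paths(20) + paths(19) = 10946 + 6765 = 17711
paths(22) = paths(21) + paths(20) = 17711 + 10946 = 28657
paths(23) = paths(22) + paths(21) = 28657 + 17711 = 46368
paths(24) = paths(23) + paths(22) = 46368 + 28657 = 75025
paths(25) = paths(24) + paths(23) = 75025 + 46368 = 121393
paths(26) = paths(25) + paths(24) = 121393 + 75025 = 196418

196418


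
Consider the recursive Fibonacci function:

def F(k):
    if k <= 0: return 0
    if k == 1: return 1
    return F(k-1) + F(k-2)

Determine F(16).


Computing F(16) bottom-up:
F(0) = 0
F(1) = 1
F(2) = F(1) + F(0) = 1 + 0 = 1
F(3) = F(2) + F(1) = 1 + 1 = 2
F(4) = F(3) + F(2) = 2 + 1 = 3
F(5) = F(4) + F(3) = 3 + 2 = 5
F(6) = F(5) + F(4) = 5 + 3 = 8
F(7) = F(6) + F(5) = 8 + 5 = 13
F(8) = F(7) + F(6) = 13 + 8 = 21
F(9) = F(8) + F(7) = 21 + 13 = 34
F(10) = F(9) + F(8) = 34 + 21 = 55
F(11) = F(10) + F(9) = 55 + 34 = 89
F(12) = F(11) + F(10) = 89 + 55 = 144
F(13) = F(12) + F(11) = 144 + 89 = 233
F(14) = F(13) + F(12) = 233 + 144 = 377
F(15) = F(14) + F(13) = 377 + 233 = 610
F(16) = F(15) + F(14) = 610 + 377 = 987

987


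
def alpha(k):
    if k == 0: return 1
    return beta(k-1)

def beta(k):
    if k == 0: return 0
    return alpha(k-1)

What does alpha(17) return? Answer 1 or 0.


alpha(17) = beta(16)
beta(16) = alpha(15)
alpha(15) = beta(14)
beta(14) = alpha(13)
alpha(13) = beta(12)
beta(12) = alpha(11)
alpha(11) = beta(10)
beta(10) = alpha(9)
alpha(9) = beta(8)
beta(8) = alpha(7)
alpha(7) = beta(6)
beta(6) = alpha(5)
alpha(5) = beta(4)
beta(4) = alpha(3)
alpha(3) = beta(2)
beta(2) = alpha(1)
alpha(1) = beta(0)
beta(0) = 0  (base case)
Result: 0

0


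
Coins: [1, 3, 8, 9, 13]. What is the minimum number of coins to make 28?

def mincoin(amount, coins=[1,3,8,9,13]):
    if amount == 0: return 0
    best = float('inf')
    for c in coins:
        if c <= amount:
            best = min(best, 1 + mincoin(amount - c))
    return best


Building up with DP:
mincoin(0) = 0
mincoin(1) = min(1+mincoin(0)=1+0=1) = 1
mincoin(2) = min(1+mincoin(1)=1+1=2) = 2
mincoin(3) = min(1+mincoin(2)=1+2=3, 1+mincoin(0)=1+0=1) = 1
mincoin(4) = min(1+mincoin(3)=1+1=2, 1+mincoin(1)=1+1=2) = 2
mincoin(5) = min(1+mincoin(4)=1+2=3, 1+mincoin(2)=1+2=3) = 3
mincoin(6) = min(1+mincoin(5)=1+3=4, 1+mincoin(3)=1+1=2) = 2
mincoin(7) = min(1+mincoin(6)=1+2=3, 1+mincoin(4)=1+2=3) = 3
mincoin(8) = min(1+mincoin(7)=1+3=4, 1+mincoin(5)=1+3=4, 1+mincoin(0)=1+0=1) = 1
mincoin(9) = min(1+mincoin(8)=1+1=2, 1+mincoin(6)=1+2=3, 1+mincoin(1)=1+1=2, 1+mincoin(0)=1+0=1) = 1
mincoin(10) = min(1+mincoin(9)=1+1=2, 1+mincoin(7)=1+3=4, 1+mincoin(2)=1+2=3, 1+mincoin(1)=1+1=2) = 2
mincoin(11) = min(1+mincoin(10)=1+2=3, 1+mincoin(8)=1+1=2, 1+mincoin(3)=1+1=2, 1+mincoin(2)=1+2=3) = 2
mincoin(12) = min(1+mincoin(11)=1+2=3, 1+mincoin(9)=1+1=2, 1+mincoin(4)=1+2=3, 1+mincoin(3)=1+1=2) = 2
mincoin(13) = min(1+mincoin(12)=1+2=3, 1+mincoin(10)=1+2=3, 1+mincoin(5)=1+3=4, 1+mincoin(4)=1+2=3, 1+mincoin(0)=1+0=1) = 1
mincoin(14) = min(1+mincoin(13)=1+1=2, 1+mincoin(11)=1+2=3, 1+mincoin(6)=1+2=3, 1+mincoin(5)=1+3=4, 1+mincoin(1)=1+1=2) = 2
mincoin(15) = min(1+mincoin(14)=1+2=3, 1+mincoin(12)=1+2=3, 1+mincoin(7)=1+3=4, 1+mincoin(6)=1+2=3, 1+mincoin(2)=1+2=3) = 3
mincoin(16) = min(1+mincoin(15)=1+3=4, 1+mincoin(13)=1+1=2, 1+mincoin(8)=1+1=2, 1+mincoin(7)=1+3=4, 1+mincoin(3)=1+1=2) = 2
mincoin(17) = min(1+mincoin(16)=1+2=3, 1+mincoin(14)=1+2=3, 1+mincoin(9)=1+1=2, 1+mincoin(8)=1+1=2, 1+mincoin(4)=1+2=3) = 2
mincoin(18) = min(1+mincoin(17)=1+2=3, 1+mincoin(15)=1+3=4, 1+mincoin(10)=1+2=3, 1+mincoin(9)=1+1=2, 1+mincoin(5)=1+3=4) = 2
mincoin(19) = min(1+mincoin(18)=1+2=3, 1+mincoin(16)=1+2=3, 1+mincoin(11)=1+2=3, 1+mincoin(10)=1+2=3, 1+mincoin(6)=1+2=3) = 3
mincoin(20) = min(1+mincoin(19)=1+3=4, 1+mincoin(17)=1+2=3, 1+mincoin(12)=1+2=3, 1+mincoin(11)=1+2=3, 1+mincoin(7)=1+3=4) = 3
mincoin(21) = min(1+mincoin(20)=1+3=4, 1+mincoin(18)=1+2=3, 1+mincoin(13)=1+1=2, 1+mincoin(12)=1+2=3, 1+mincoin(8)=1+1=2) = 2
mincoin(22) = min(1+mincoin(21)=1+2=3, 1+mincoin(19)=1+3=4, 1+mincoin(14)=1+2=3, 1+mincoin(13)=1+1=2, 1+mincoin(9)=1+1=2) = 2
mincoin(23) = min(1+mincoin(22)=1+2=3, 1+mincoin(20)=1+3=4, 1+mincoin(15)=1+3=4, 1+mincoin(14)=1+2=3, 1+mincoin(10)=1+2=3) = 3
mincoin(24) = min(1+mincoin(23)=1+3=4, 1+mincoin(21)=1+2=3, 1+mincoin(16)=1+2=3, 1+mincoin(15)=1+3=4, 1+mincoin(11)=1+2=3) = 3
mincoin(25) = min(1+mincoin(24)=1+3=4, 1+mincoin(22)=1+2=3, 1+mincoin(17)=1+2=3, 1+mincoin(16)=1+2=3, 1+mincoin(12)=1+2=3) = 3
mincoin(26) = min(1+mincoin(25)=1+3=4, 1+mincoin(23)=1+3=4, 1+mincoin(18)=1+2=3, 1+mincoin(17)=1+2=3, 1+mincoin(13)=1+1=2) = 2
mincoin(27) = min(1+mincoin(26)=1+2=3, 1+mincoin(24)=1+3=4, 1+mincoin(19)=1+3=4, 1+mincoin(18)=1+2=3, 1+mincoin(14)=1+2=3) = 3
mincoin(28) = min(1+mincoin(27)=1+3=4, 1+mincoin(25)=1+3=4, 1+mincoin(20)=1+3=4, 1+mincoin(19)=1+3=4, 1+mincoin(15)=1+3=4) = 4

4


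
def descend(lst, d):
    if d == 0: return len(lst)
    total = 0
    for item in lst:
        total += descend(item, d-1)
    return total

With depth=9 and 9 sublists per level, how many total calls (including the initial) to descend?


At depth 0 (root): 1 call
At depth 1: each of 1 parents calls descend on 9 children = 9 calls
At depth 2: each of 9 parents calls descend on 9 children = 81 calls
At depth 3: each of 81 parents calls descend on 9 children = 729 calls
At depth 4: each of 729 parents calls descend on 9 children = 6561 calls
At depth 5: each of 6561 parents calls descend on 9 children = 59049 calls
At depth 6: each of 59049 parents calls descend on 9 children = 531441 calls
At depth 7: each of 531441 parents calls descend on 9 children = 4782969 calls
At depth 8: each of 4782969 parents calls descend on 9 children = 43046721 calls
At depth 9: each of 43046721 parents calls descend on 9 children = 387420489 calls
Total: 1 + 9 + 81 + 729 + 6561 + 59049 + 531441 + 4782969 + 43046721 + 387420489 = 435848050

435848050


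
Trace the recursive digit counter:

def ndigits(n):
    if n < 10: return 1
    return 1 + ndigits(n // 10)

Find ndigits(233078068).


ndigits(233078068) = 1 + ndigits(23307806)
ndigits(23307806) = 1 + ndigits(2330780)
ndigits(2330780) = 1 + ndigits(233078)
ndigits(233078) = 1 + ndigits(23307)
ndigits(23307) = 1 + ndigits(2330)
ndigits(2330) = 1 + ndigits(233)
ndigits(233) = 1 + ndigits(23)
ndigits(23) = 1 + ndigits(2)
ndigits(2) = 1  (base case: 2 < 10)
Unwinding: 1 + 1 + 1 + 1 + 1 + 1 + 1 + 1 + 1 = 9

9


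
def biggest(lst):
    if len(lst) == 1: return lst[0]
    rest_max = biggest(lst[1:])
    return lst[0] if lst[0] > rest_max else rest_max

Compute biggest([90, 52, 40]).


biggest([90, 52, 40]): compare 90 with biggest([52, 40])
biggest([52, 40]): compare 52 with biggest([40])
biggest([40]) = 40  (base case)
Compare 52 with 40 -> 52
Compare 90 with 52 -> 90

90
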